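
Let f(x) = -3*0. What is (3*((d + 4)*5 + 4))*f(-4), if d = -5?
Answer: 0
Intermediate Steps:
f(x) = 0
(3*((d + 4)*5 + 4))*f(-4) = (3*((-5 + 4)*5 + 4))*0 = (3*(-1*5 + 4))*0 = (3*(-5 + 4))*0 = (3*(-1))*0 = -3*0 = 0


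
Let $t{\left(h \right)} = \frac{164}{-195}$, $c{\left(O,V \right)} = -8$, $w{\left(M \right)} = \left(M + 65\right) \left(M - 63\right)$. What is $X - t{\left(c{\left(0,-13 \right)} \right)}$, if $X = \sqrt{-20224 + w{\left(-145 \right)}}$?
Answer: $\frac{164}{195} + 16 i \sqrt{14} \approx 0.84103 + 59.867 i$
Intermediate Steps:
$w{\left(M \right)} = \left(-63 + M\right) \left(65 + M\right)$ ($w{\left(M \right)} = \left(65 + M\right) \left(-63 + M\right) = \left(-63 + M\right) \left(65 + M\right)$)
$t{\left(h \right)} = - \frac{164}{195}$ ($t{\left(h \right)} = 164 \left(- \frac{1}{195}\right) = - \frac{164}{195}$)
$X = 16 i \sqrt{14}$ ($X = \sqrt{-20224 + \left(-4095 + \left(-145\right)^{2} + 2 \left(-145\right)\right)} = \sqrt{-20224 - -16640} = \sqrt{-20224 + 16640} = \sqrt{-3584} = 16 i \sqrt{14} \approx 59.867 i$)
$X - t{\left(c{\left(0,-13 \right)} \right)} = 16 i \sqrt{14} - - \frac{164}{195} = 16 i \sqrt{14} + \frac{164}{195} = \frac{164}{195} + 16 i \sqrt{14}$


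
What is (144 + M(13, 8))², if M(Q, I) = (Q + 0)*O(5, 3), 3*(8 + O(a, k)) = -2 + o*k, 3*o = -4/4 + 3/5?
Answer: 21904/25 ≈ 876.16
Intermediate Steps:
o = -2/15 (o = (-4/4 + 3/5)/3 = (-4*¼ + 3*(⅕))/3 = (-1 + ⅗)/3 = (⅓)*(-⅖) = -2/15 ≈ -0.13333)
O(a, k) = -26/3 - 2*k/45 (O(a, k) = -8 + (-2 - 2*k/15)/3 = -8 + (-⅔ - 2*k/45) = -26/3 - 2*k/45)
M(Q, I) = -44*Q/5 (M(Q, I) = (Q + 0)*(-26/3 - 2/45*3) = Q*(-26/3 - 2/15) = Q*(-44/5) = -44*Q/5)
(144 + M(13, 8))² = (144 - 44/5*13)² = (144 - 572/5)² = (148/5)² = 21904/25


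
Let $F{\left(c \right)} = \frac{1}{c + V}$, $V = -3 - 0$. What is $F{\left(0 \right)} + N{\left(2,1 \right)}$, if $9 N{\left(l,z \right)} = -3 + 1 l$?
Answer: $- \frac{4}{9} \approx -0.44444$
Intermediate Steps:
$N{\left(l,z \right)} = - \frac{1}{3} + \frac{l}{9}$ ($N{\left(l,z \right)} = \frac{-3 + 1 l}{9} = \frac{-3 + l}{9} = - \frac{1}{3} + \frac{l}{9}$)
$V = -3$ ($V = -3 + 0 = -3$)
$F{\left(c \right)} = \frac{1}{-3 + c}$ ($F{\left(c \right)} = \frac{1}{c - 3} = \frac{1}{-3 + c}$)
$F{\left(0 \right)} + N{\left(2,1 \right)} = \frac{1}{-3 + 0} + \left(- \frac{1}{3} + \frac{1}{9} \cdot 2\right) = \frac{1}{-3} + \left(- \frac{1}{3} + \frac{2}{9}\right) = - \frac{1}{3} - \frac{1}{9} = - \frac{4}{9}$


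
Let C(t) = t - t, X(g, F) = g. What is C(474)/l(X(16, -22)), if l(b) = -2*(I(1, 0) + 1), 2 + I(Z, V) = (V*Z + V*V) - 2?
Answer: 0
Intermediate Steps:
I(Z, V) = -4 + V² + V*Z (I(Z, V) = -2 + ((V*Z + V*V) - 2) = -2 + ((V*Z + V²) - 2) = -2 + ((V² + V*Z) - 2) = -2 + (-2 + V² + V*Z) = -4 + V² + V*Z)
l(b) = 6 (l(b) = -2*((-4 + 0² + 0*1) + 1) = -2*((-4 + 0 + 0) + 1) = -2*(-4 + 1) = -2*(-3) = 6)
C(t) = 0
C(474)/l(X(16, -22)) = 0/6 = 0*(⅙) = 0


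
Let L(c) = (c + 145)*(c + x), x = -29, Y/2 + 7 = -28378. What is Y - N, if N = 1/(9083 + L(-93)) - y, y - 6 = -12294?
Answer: -189149863/2739 ≈ -69058.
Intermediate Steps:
y = -12288 (y = 6 - 12294 = -12288)
Y = -56770 (Y = -14 + 2*(-28378) = -14 - 56756 = -56770)
L(c) = (-29 + c)*(145 + c) (L(c) = (c + 145)*(c - 29) = (145 + c)*(-29 + c) = (-29 + c)*(145 + c))
N = 33656833/2739 (N = 1/(9083 + (-4205 + (-93)**2 + 116*(-93))) - 1*(-12288) = 1/(9083 + (-4205 + 8649 - 10788)) + 12288 = 1/(9083 - 6344) + 12288 = 1/2739 + 12288 = 33656833/2739 ≈ 12288.)
Y - N = -56770 - 1*33656833/2739 = -56770 - 33656833/2739 = -189149863/2739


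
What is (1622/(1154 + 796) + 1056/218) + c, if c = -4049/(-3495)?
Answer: 56410844/8254025 ≈ 6.8343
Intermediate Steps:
c = 4049/3495 (c = -4049*(-1/3495) = 4049/3495 ≈ 1.1585)
(1622/(1154 + 796) + 1056/218) + c = (1622/(1154 + 796) + 1056/218) + 4049/3495 = (1622/1950 + 1056*(1/218)) + 4049/3495 = (1622*(1/1950) + 528/109) + 4049/3495 = (811/975 + 528/109) + 4049/3495 = 603199/106275 + 4049/3495 = 56410844/8254025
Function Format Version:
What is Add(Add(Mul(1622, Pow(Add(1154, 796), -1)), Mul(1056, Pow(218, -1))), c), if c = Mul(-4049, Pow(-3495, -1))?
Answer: Rational(56410844, 8254025) ≈ 6.8343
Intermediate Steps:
c = Rational(4049, 3495) (c = Mul(-4049, Rational(-1, 3495)) = Rational(4049, 3495) ≈ 1.1585)
Add(Add(Mul(1622, Pow(Add(1154, 796), -1)), Mul(1056, Pow(218, -1))), c) = Add(Add(Mul(1622, Pow(Add(1154, 796), -1)), Mul(1056, Pow(218, -1))), Rational(4049, 3495)) = Add(Add(Mul(1622, Pow(1950, -1)), Mul(1056, Rational(1, 218))), Rational(4049, 3495)) = Add(Add(Mul(1622, Rational(1, 1950)), Rational(528, 109)), Rational(4049, 3495)) = Add(Add(Rational(811, 975), Rational(528, 109)), Rational(4049, 3495)) = Add(Rational(603199, 106275), Rational(4049, 3495)) = Rational(56410844, 8254025)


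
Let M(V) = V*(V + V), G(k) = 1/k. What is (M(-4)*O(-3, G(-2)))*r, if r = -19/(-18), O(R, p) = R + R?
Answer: -608/3 ≈ -202.67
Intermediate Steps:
G(k) = 1/k
O(R, p) = 2*R
M(V) = 2*V**2 (M(V) = V*(2*V) = 2*V**2)
r = 19/18 (r = -19*(-1/18) = 19/18 ≈ 1.0556)
(M(-4)*O(-3, G(-2)))*r = ((2*(-4)**2)*(2*(-3)))*(19/18) = ((2*16)*(-6))*(19/18) = (32*(-6))*(19/18) = -192*19/18 = -608/3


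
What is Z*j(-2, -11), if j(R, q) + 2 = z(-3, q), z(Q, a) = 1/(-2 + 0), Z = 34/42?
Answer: -85/42 ≈ -2.0238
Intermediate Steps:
Z = 17/21 (Z = 34*(1/42) = 17/21 ≈ 0.80952)
z(Q, a) = -½ (z(Q, a) = 1/(-2) = -½)
j(R, q) = -5/2 (j(R, q) = -2 - ½ = -5/2)
Z*j(-2, -11) = (17/21)*(-5/2) = -85/42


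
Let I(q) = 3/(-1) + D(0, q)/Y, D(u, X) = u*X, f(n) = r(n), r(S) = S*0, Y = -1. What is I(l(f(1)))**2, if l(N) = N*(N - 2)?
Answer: 9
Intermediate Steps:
r(S) = 0
f(n) = 0
D(u, X) = X*u
l(N) = N*(-2 + N)
I(q) = -3 (I(q) = 3/(-1) + (q*0)/(-1) = 3*(-1) + 0*(-1) = -3 + 0 = -3)
I(l(f(1)))**2 = (-3)**2 = 9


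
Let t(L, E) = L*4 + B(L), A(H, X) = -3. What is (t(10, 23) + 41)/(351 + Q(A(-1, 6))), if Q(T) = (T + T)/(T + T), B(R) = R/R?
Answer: 41/176 ≈ 0.23295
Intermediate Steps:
B(R) = 1
t(L, E) = 1 + 4*L (t(L, E) = L*4 + 1 = 4*L + 1 = 1 + 4*L)
Q(T) = 1 (Q(T) = (2*T)/((2*T)) = (2*T)*(1/(2*T)) = 1)
(t(10, 23) + 41)/(351 + Q(A(-1, 6))) = ((1 + 4*10) + 41)/(351 + 1) = ((1 + 40) + 41)/352 = (41 + 41)*(1/352) = 82*(1/352) = 41/176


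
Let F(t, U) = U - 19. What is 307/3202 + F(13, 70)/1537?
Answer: 635161/4921474 ≈ 0.12906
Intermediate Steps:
F(t, U) = -19 + U
307/3202 + F(13, 70)/1537 = 307/3202 + (-19 + 70)/1537 = 307*(1/3202) + 51*(1/1537) = 307/3202 + 51/1537 = 635161/4921474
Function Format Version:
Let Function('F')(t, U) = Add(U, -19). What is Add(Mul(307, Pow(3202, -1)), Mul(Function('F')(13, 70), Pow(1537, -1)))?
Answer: Rational(635161, 4921474) ≈ 0.12906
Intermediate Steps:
Function('F')(t, U) = Add(-19, U)
Add(Mul(307, Pow(3202, -1)), Mul(Function('F')(13, 70), Pow(1537, -1))) = Add(Mul(307, Pow(3202, -1)), Mul(Add(-19, 70), Pow(1537, -1))) = Add(Mul(307, Rational(1, 3202)), Mul(51, Rational(1, 1537))) = Add(Rational(307, 3202), Rational(51, 1537)) = Rational(635161, 4921474)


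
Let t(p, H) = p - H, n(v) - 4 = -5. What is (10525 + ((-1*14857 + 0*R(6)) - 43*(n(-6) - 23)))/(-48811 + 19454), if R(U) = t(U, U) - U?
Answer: 3300/29357 ≈ 0.11241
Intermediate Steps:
n(v) = -1 (n(v) = 4 - 5 = -1)
R(U) = -U (R(U) = (U - U) - U = 0 - U = -U)
(10525 + ((-1*14857 + 0*R(6)) - 43*(n(-6) - 23)))/(-48811 + 19454) = (10525 + ((-1*14857 + 0*(-1*6)) - 43*(-1 - 23)))/(-48811 + 19454) = (10525 + ((-14857 + 0*(-6)) - 43*(-24)))/(-29357) = (10525 + ((-14857 + 0) + 1032))*(-1/29357) = (10525 + (-14857 + 1032))*(-1/29357) = (10525 - 13825)*(-1/29357) = -3300*(-1/29357) = 3300/29357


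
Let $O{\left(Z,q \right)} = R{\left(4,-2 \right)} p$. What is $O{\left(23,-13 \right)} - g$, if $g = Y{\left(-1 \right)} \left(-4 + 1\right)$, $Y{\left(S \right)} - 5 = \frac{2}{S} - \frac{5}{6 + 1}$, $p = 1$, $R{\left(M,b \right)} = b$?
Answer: $\frac{34}{7} \approx 4.8571$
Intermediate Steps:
$Y{\left(S \right)} = \frac{30}{7} + \frac{2}{S}$ ($Y{\left(S \right)} = 5 - \left(- \frac{2}{S} + \frac{5}{6 + 1}\right) = 5 + \left(\frac{2}{S} - \frac{5}{7}\right) = 5 - \left(\frac{5}{7} - \frac{2}{S}\right) = \frac{30}{7} + \frac{2}{S}$)
$O{\left(Z,q \right)} = -2$ ($O{\left(Z,q \right)} = \left(-2\right) 1 = -2$)
$g = - \frac{48}{7}$ ($g = \left(\frac{30}{7} + \frac{2}{-1}\right) \left(-4 + 1\right) = \left(\frac{30}{7} + 2 \left(-1\right)\right) \left(-3\right) = \left(\frac{30}{7} - 2\right) \left(-3\right) = \frac{16}{7} \left(-3\right) = - \frac{48}{7} \approx -6.8571$)
$O{\left(23,-13 \right)} - g = -2 - - \frac{48}{7} = -2 + \frac{48}{7} = \frac{34}{7}$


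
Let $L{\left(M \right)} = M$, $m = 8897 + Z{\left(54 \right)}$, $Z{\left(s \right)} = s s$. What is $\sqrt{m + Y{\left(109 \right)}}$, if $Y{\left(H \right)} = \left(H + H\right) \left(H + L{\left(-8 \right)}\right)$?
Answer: $3 \sqrt{3759} \approx 183.93$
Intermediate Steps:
$Z{\left(s \right)} = s^{2}$
$m = 11813$ ($m = 8897 + 54^{2} = 8897 + 2916 = 11813$)
$Y{\left(H \right)} = 2 H \left(-8 + H\right)$ ($Y{\left(H \right)} = \left(H + H\right) \left(H - 8\right) = 2 H \left(-8 + H\right)$)
$\sqrt{m + Y{\left(109 \right)}} = \sqrt{11813 + 2 \cdot 109 \left(-8 + 109\right)} = \sqrt{11813 + 2 \cdot 109 \cdot 101} = \sqrt{11813 + 22018} = \sqrt{33831} = 3 \sqrt{3759}$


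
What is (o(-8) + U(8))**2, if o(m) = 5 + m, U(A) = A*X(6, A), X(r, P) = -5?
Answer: 1849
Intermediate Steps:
U(A) = -5*A (U(A) = A*(-5) = -5*A)
(o(-8) + U(8))**2 = ((5 - 8) - 5*8)**2 = (-3 - 40)**2 = (-43)**2 = 1849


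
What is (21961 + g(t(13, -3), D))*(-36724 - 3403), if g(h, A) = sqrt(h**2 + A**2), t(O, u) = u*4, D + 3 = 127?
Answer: -881229047 - 160508*sqrt(970) ≈ -8.8623e+8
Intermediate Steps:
D = 124 (D = -3 + 127 = 124)
t(O, u) = 4*u
g(h, A) = sqrt(A**2 + h**2)
(21961 + g(t(13, -3), D))*(-36724 - 3403) = (21961 + sqrt(124**2 + (4*(-3))**2))*(-36724 - 3403) = (21961 + sqrt(15376 + (-12)**2))*(-40127) = (21961 + sqrt(15376 + 144))*(-40127) = (21961 + sqrt(15520))*(-40127) = (21961 + 4*sqrt(970))*(-40127) = -881229047 - 160508*sqrt(970)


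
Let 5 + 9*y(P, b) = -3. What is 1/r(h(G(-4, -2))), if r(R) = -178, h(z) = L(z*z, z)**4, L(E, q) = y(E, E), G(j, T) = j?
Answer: -1/178 ≈ -0.0056180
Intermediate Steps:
y(P, b) = -8/9 (y(P, b) = -5/9 + (1/9)*(-3) = -5/9 - 1/3 = -8/9)
L(E, q) = -8/9
h(z) = 4096/6561 (h(z) = (-8/9)**4 = 4096/6561)
1/r(h(G(-4, -2))) = 1/(-178) = -1/178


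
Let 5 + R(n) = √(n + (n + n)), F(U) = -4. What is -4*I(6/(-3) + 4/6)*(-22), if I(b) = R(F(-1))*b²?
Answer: -7040/9 + 2816*I*√3/9 ≈ -782.22 + 541.94*I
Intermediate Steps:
R(n) = -5 + √3*√n (R(n) = -5 + √(n + (n + n)) = -5 + √(n + 2*n) = -5 + √(3*n) = -5 + √3*√n)
I(b) = b²*(-5 + 2*I*√3) (I(b) = (-5 + √3*√(-4))*b² = (-5 + √3*(2*I))*b² = (-5 + 2*I*√3)*b² = b²*(-5 + 2*I*√3))
-4*I(6/(-3) + 4/6)*(-22) = -4*(6/(-3) + 4/6)²*(-5 + 2*I*√3)*(-22) = -4*(6*(-⅓) + 4*(⅙))²*(-5 + 2*I*√3)*(-22) = -4*(-2 + ⅔)²*(-5 + 2*I*√3)*(-22) = -4*(-4/3)²*(-5 + 2*I*√3)*(-22) = -64*(-5 + 2*I*√3)/9*(-22) = -4*(-80/9 + 32*I*√3/9)*(-22) = (320/9 - 128*I*√3/9)*(-22) = -7040/9 + 2816*I*√3/9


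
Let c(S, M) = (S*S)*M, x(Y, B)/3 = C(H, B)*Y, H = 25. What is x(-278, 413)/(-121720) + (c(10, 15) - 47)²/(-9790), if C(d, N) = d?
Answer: -12838611899/59581940 ≈ -215.48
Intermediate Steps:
x(Y, B) = 75*Y (x(Y, B) = 3*(25*Y) = 75*Y)
c(S, M) = M*S² (c(S, M) = S²*M = M*S²)
x(-278, 413)/(-121720) + (c(10, 15) - 47)²/(-9790) = (75*(-278))/(-121720) + (15*10² - 47)²/(-9790) = -20850*(-1/121720) + (15*100 - 47)²*(-1/9790) = 2085/12172 + (1500 - 47)²*(-1/9790) = 2085/12172 + 1453²*(-1/9790) = 2085/12172 + 2111209*(-1/9790) = 2085/12172 - 2111209/9790 = -12838611899/59581940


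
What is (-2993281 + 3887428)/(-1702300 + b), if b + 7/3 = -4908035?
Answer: -2682441/19831012 ≈ -0.13526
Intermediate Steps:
b = -14724112/3 (b = -7/3 - 4908035 = -14724112/3 ≈ -4.9080e+6)
(-2993281 + 3887428)/(-1702300 + b) = (-2993281 + 3887428)/(-1702300 - 14724112/3) = 894147/(-19831012/3) = 894147*(-3/19831012) = -2682441/19831012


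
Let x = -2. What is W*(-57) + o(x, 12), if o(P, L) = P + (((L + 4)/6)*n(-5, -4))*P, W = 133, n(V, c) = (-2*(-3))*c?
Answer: -7455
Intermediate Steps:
n(V, c) = 6*c
o(P, L) = P + P*(-16 - 4*L) (o(P, L) = P + (((L + 4)/6)*(6*(-4)))*P = P + (((4 + L)*(1/6))*(-24))*P = P + ((2/3 + L/6)*(-24))*P = P + (-16 - 4*L)*P = P + P*(-16 - 4*L))
W*(-57) + o(x, 12) = 133*(-57) - 1*(-2)*(15 + 4*12) = -7581 - 1*(-2)*(15 + 48) = -7581 - 1*(-2)*63 = -7581 + 126 = -7455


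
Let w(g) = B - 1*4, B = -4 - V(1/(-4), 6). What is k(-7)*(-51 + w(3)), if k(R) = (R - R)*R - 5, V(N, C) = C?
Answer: 325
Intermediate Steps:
B = -10 (B = -4 - 1*6 = -4 - 6 = -10)
k(R) = -5 (k(R) = 0*R - 5 = 0 - 5 = -5)
w(g) = -14 (w(g) = -10 - 1*4 = -10 - 4 = -14)
k(-7)*(-51 + w(3)) = -5*(-51 - 14) = -5*(-65) = 325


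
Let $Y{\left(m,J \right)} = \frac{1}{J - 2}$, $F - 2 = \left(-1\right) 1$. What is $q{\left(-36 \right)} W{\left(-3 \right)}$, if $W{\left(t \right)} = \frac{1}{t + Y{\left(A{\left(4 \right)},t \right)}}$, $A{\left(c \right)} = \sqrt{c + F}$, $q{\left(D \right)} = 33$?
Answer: $- \frac{165}{16} \approx -10.313$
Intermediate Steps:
$F = 1$ ($F = 2 - 1 = 1$)
$A{\left(c \right)} = \sqrt{1 + c}$ ($A{\left(c \right)} = \sqrt{c + 1} = \sqrt{1 + c}$)
$Y{\left(m,J \right)} = \frac{1}{-2 + J}$
$W{\left(t \right)} = \frac{1}{t + \frac{1}{-2 + t}}$
$q{\left(-36 \right)} W{\left(-3 \right)} = 33 \frac{-2 - 3}{1 - 3 \left(-2 - 3\right)} = 33 \frac{1}{1 - -15} \left(-5\right) = 33 \frac{1}{1 + 15} \left(-5\right) = 33 \cdot \frac{1}{16} \left(-5\right) = 33 \left(- \frac{5}{16}\right) = - \frac{165}{16}$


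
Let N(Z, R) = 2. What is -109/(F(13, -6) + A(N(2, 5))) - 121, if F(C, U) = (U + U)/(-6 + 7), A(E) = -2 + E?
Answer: -1343/12 ≈ -111.92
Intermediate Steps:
F(C, U) = 2*U (F(C, U) = (2*U)/1 = (2*U)*1 = 2*U)
-109/(F(13, -6) + A(N(2, 5))) - 121 = -109/(2*(-6) + (-2 + 2)) - 121 = -109/(-12 + 0) - 121 = -109/(-12) - 121 = -109*(-1/12) - 121 = 109/12 - 121 = -1343/12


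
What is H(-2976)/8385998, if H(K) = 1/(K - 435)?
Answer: -1/28604639178 ≈ -3.4959e-11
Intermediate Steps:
H(K) = 1/(-435 + K)
H(-2976)/8385998 = 1/(-435 - 2976*8385998) = (1/8385998)/(-3411) = -1/3411*1/8385998 = -1/28604639178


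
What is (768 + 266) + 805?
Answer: 1839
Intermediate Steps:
(768 + 266) + 805 = 1034 + 805 = 1839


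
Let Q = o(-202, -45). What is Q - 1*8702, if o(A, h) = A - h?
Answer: -8859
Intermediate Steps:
Q = -157 (Q = -202 - 1*(-45) = -202 + 45 = -157)
Q - 1*8702 = -157 - 1*8702 = -157 - 8702 = -8859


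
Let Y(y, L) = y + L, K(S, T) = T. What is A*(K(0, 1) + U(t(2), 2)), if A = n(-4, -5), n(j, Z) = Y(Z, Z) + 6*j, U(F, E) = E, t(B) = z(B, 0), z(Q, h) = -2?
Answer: -102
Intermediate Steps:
t(B) = -2
Y(y, L) = L + y
n(j, Z) = 2*Z + 6*j (n(j, Z) = (Z + Z) + 6*j = 2*Z + 6*j)
A = -34 (A = 2*(-5) + 6*(-4) = -10 - 24 = -34)
A*(K(0, 1) + U(t(2), 2)) = -34*(1 + 2) = -34*3 = -102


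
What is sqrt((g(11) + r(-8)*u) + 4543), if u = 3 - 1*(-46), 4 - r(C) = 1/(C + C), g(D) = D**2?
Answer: sqrt(77809)/4 ≈ 69.736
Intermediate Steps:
r(C) = 4 - 1/(2*C) (r(C) = 4 - 1/(C + C) = 4 - 1/(2*C))
u = 49 (u = 3 + 46 = 49)
sqrt((g(11) + r(-8)*u) + 4543) = sqrt((11**2 + (4 - 1/2/(-8))*49) + 4543) = sqrt((121 + (4 - 1/2*(-1/8))*49) + 4543) = sqrt((121 + (4 + 1/16)*49) + 4543) = sqrt((121 + (65/16)*49) + 4543) = sqrt((121 + 3185/16) + 4543) = sqrt(5121/16 + 4543) = sqrt(77809/16) = sqrt(77809)/4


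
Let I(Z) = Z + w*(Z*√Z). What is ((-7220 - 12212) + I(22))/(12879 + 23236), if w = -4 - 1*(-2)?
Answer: -3882/7223 - 44*√22/36115 ≈ -0.54316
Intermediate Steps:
w = -2 (w = -4 + 2 = -2)
I(Z) = Z - 2*Z^(3/2) (I(Z) = Z - 2*Z*√Z = Z - 2*Z^(3/2))
((-7220 - 12212) + I(22))/(12879 + 23236) = ((-7220 - 12212) + (22 - 44*√22))/(12879 + 23236) = (-19432 + (22 - 44*√22))/36115 = (-19432 + (22 - 44*√22))*(1/36115) = (-19410 - 44*√22)*(1/36115) = -3882/7223 - 44*√22/36115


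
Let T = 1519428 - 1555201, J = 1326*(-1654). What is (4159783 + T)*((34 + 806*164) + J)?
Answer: -8499526873860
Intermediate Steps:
J = -2193204
T = -35773
(4159783 + T)*((34 + 806*164) + J) = (4159783 - 35773)*((34 + 806*164) - 2193204) = 4124010*((34 + 132184) - 2193204) = 4124010*(132218 - 2193204) = 4124010*(-2060986) = -8499526873860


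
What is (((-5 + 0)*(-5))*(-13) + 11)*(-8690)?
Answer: 2728660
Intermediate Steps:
(((-5 + 0)*(-5))*(-13) + 11)*(-8690) = (-5*(-5)*(-13) + 11)*(-8690) = (25*(-13) + 11)*(-8690) = (-325 + 11)*(-8690) = -314*(-8690) = 2728660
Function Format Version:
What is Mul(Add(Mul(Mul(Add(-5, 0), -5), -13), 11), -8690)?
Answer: 2728660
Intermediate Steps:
Mul(Add(Mul(Mul(Add(-5, 0), -5), -13), 11), -8690) = Mul(Add(Mul(Mul(-5, -5), -13), 11), -8690) = Mul(Add(Mul(25, -13), 11), -8690) = Mul(Add(-325, 11), -8690) = Mul(-314, -8690) = 2728660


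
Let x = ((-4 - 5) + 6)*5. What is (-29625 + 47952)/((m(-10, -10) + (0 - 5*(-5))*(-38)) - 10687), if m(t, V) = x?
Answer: -6109/3884 ≈ -1.5729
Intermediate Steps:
x = -15 (x = (-9 + 6)*5 = -3*5 = -15)
m(t, V) = -15
(-29625 + 47952)/((m(-10, -10) + (0 - 5*(-5))*(-38)) - 10687) = (-29625 + 47952)/((-15 + (0 - 5*(-5))*(-38)) - 10687) = 18327/((-15 + (0 + 25)*(-38)) - 10687) = 18327/((-15 + 25*(-38)) - 10687) = 18327/((-15 - 950) - 10687) = 18327/(-965 - 10687) = 18327/(-11652) = 18327*(-1/11652) = -6109/3884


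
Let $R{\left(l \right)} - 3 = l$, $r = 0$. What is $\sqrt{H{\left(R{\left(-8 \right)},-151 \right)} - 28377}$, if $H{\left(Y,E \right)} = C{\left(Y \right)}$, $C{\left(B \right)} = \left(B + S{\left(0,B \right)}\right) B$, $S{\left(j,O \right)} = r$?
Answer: $8 i \sqrt{443} \approx 168.38 i$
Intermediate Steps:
$R{\left(l \right)} = 3 + l$
$S{\left(j,O \right)} = 0$
$C{\left(B \right)} = B^{2}$ ($C{\left(B \right)} = \left(B + 0\right) B = B B = B^{2}$)
$H{\left(Y,E \right)} = Y^{2}$
$\sqrt{H{\left(R{\left(-8 \right)},-151 \right)} - 28377} = \sqrt{\left(3 - 8\right)^{2} - 28377} = \sqrt{\left(-5\right)^{2} - 28377} = \sqrt{25 - 28377} = \sqrt{-28352} = 8 i \sqrt{443}$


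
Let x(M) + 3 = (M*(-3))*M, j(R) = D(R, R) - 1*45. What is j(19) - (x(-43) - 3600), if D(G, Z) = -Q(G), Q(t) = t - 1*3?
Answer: 9089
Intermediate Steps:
Q(t) = -3 + t (Q(t) = t - 3 = -3 + t)
D(G, Z) = 3 - G (D(G, Z) = -(-3 + G) = 3 - G)
j(R) = -42 - R (j(R) = (3 - R) - 1*45 = (3 - R) - 45 = -42 - R)
x(M) = -3 - 3*M**2 (x(M) = -3 + (M*(-3))*M = -3 + (-3*M)*M = -3 - 3*M**2)
j(19) - (x(-43) - 3600) = (-42 - 1*19) - ((-3 - 3*(-43)**2) - 3600) = (-42 - 19) - ((-3 - 3*1849) - 3600) = -61 - ((-3 - 5547) - 3600) = -61 - (-5550 - 3600) = -61 - 1*(-9150) = -61 + 9150 = 9089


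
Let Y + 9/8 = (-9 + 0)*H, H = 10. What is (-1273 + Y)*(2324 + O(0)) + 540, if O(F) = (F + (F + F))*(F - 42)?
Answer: -6339373/2 ≈ -3.1697e+6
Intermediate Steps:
O(F) = 3*F*(-42 + F) (O(F) = (F + 2*F)*(-42 + F) = (3*F)*(-42 + F) = 3*F*(-42 + F))
Y = -729/8 (Y = -9/8 + (-9 + 0)*10 = -9/8 - 9*10 = -9/8 - 90 = -729/8 ≈ -91.125)
(-1273 + Y)*(2324 + O(0)) + 540 = (-1273 - 729/8)*(2324 + 3*0*(-42 + 0)) + 540 = -10913*(2324 + 3*0*(-42))/8 + 540 = -10913*(2324 + 0)/8 + 540 = -10913/8*2324 + 540 = -6340453/2 + 540 = -6339373/2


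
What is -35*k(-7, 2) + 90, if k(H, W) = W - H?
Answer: -225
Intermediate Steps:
-35*k(-7, 2) + 90 = -35*(2 - 1*(-7)) + 90 = -35*(2 + 7) + 90 = -35*9 + 90 = -315 + 90 = -225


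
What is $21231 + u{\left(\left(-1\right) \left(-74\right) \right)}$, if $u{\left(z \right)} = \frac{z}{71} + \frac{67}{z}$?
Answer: $\frac{111557907}{5254} \approx 21233.0$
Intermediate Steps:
$u{\left(z \right)} = \frac{67}{z} + \frac{z}{71}$ ($u{\left(z \right)} = z \frac{1}{71} + \frac{67}{z} = \frac{z}{71} + \frac{67}{z} = \frac{67}{z} + \frac{z}{71}$)
$21231 + u{\left(\left(-1\right) \left(-74\right) \right)} = 21231 + \left(\frac{67}{\left(-1\right) \left(-74\right)} + \frac{\left(-1\right) \left(-74\right)}{71}\right) = 21231 + \left(\frac{67}{74} + \frac{1}{71} \cdot 74\right) = 21231 + \left(67 \cdot \frac{1}{74} + \frac{74}{71}\right) = 21231 + \left(\frac{67}{74} + \frac{74}{71}\right) = 21231 + \frac{10233}{5254} = \frac{111557907}{5254}$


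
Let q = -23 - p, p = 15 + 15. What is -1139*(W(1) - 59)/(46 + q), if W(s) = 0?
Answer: -67201/7 ≈ -9600.1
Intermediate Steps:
p = 30
q = -53 (q = -23 - 1*30 = -23 - 30 = -53)
-1139*(W(1) - 59)/(46 + q) = -1139*(0 - 59)/(46 - 53) = -(-67201)/(-7) = -(-67201)*(-1)/7 = -1139*59/7 = -67201/7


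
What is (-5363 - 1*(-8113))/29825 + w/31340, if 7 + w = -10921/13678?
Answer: 47026283469/511401544360 ≈ 0.091956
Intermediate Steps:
w = -106667/13678 (w = -7 - 10921/13678 = -106667/13678 ≈ -7.7984)
(-5363 - 1*(-8113))/29825 + w/31340 = (-5363 - 1*(-8113))/29825 - 106667/13678/31340 = (-5363 + 8113)*(1/29825) - 106667/13678*1/31340 = 2750*(1/29825) - 106667/428668520 = 110/1193 - 106667/428668520 = 47026283469/511401544360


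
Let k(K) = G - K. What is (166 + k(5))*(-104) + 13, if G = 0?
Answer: -16731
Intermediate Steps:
k(K) = -K (k(K) = 0 - K = -K)
(166 + k(5))*(-104) + 13 = (166 - 1*5)*(-104) + 13 = (166 - 5)*(-104) + 13 = 161*(-104) + 13 = -16744 + 13 = -16731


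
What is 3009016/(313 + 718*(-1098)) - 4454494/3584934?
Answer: -7148746108069/1412555411817 ≈ -5.0609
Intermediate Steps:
3009016/(313 + 718*(-1098)) - 4454494/3584934 = 3009016/(313 - 788364) - 4454494*1/3584934 = 3009016/(-788051) - 2227247/1792467 = 3009016*(-1/788051) - 2227247/1792467 = -3009016/788051 - 2227247/1792467 = -7148746108069/1412555411817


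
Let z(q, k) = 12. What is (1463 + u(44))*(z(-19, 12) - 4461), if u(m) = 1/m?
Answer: -286395477/44 ≈ -6.5090e+6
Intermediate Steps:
(1463 + u(44))*(z(-19, 12) - 4461) = (1463 + 1/44)*(12 - 4461) = (1463 + 1/44)*(-4449) = (64373/44)*(-4449) = -286395477/44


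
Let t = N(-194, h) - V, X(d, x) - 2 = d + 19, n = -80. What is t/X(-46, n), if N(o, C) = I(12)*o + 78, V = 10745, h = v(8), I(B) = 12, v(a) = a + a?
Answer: 2599/5 ≈ 519.80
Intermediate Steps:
v(a) = 2*a
h = 16 (h = 2*8 = 16)
N(o, C) = 78 + 12*o (N(o, C) = 12*o + 78 = 78 + 12*o)
X(d, x) = 21 + d (X(d, x) = 2 + (d + 19) = 2 + (19 + d) = 21 + d)
t = -12995 (t = (78 + 12*(-194)) - 1*10745 = (78 - 2328) - 10745 = -2250 - 10745 = -12995)
t/X(-46, n) = -12995/(21 - 46) = -12995/(-25) = -12995*(-1/25) = 2599/5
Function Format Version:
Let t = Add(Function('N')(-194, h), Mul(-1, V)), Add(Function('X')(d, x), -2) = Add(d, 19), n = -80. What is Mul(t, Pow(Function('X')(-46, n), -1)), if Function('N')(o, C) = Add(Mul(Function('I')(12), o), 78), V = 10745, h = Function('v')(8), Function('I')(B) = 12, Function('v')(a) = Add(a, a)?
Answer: Rational(2599, 5) ≈ 519.80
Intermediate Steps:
Function('v')(a) = Mul(2, a)
h = 16 (h = Mul(2, 8) = 16)
Function('N')(o, C) = Add(78, Mul(12, o)) (Function('N')(o, C) = Add(Mul(12, o), 78) = Add(78, Mul(12, o)))
Function('X')(d, x) = Add(21, d) (Function('X')(d, x) = Add(2, Add(d, 19)) = Add(2, Add(19, d)) = Add(21, d))
t = -12995 (t = Add(Add(78, Mul(12, -194)), Mul(-1, 10745)) = Add(Add(78, -2328), -10745) = Add(-2250, -10745) = -12995)
Mul(t, Pow(Function('X')(-46, n), -1)) = Mul(-12995, Pow(Add(21, -46), -1)) = Mul(-12995, Pow(-25, -1)) = Mul(-12995, Rational(-1, 25)) = Rational(2599, 5)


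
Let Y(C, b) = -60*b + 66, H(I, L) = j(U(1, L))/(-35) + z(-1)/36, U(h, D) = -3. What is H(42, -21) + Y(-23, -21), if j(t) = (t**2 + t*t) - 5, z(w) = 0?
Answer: 46397/35 ≈ 1325.6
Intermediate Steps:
j(t) = -5 + 2*t**2 (j(t) = (t**2 + t**2) - 5 = 2*t**2 - 5 = -5 + 2*t**2)
H(I, L) = -13/35 (H(I, L) = (-5 + 2*(-3)**2)/(-35) + 0/36 = (-5 + 2*9)*(-1/35) + 0*(1/36) = (-5 + 18)*(-1/35) + 0 = 13*(-1/35) + 0 = -13/35 + 0 = -13/35)
Y(C, b) = 66 - 60*b
H(42, -21) + Y(-23, -21) = -13/35 + (66 - 60*(-21)) = -13/35 + (66 + 1260) = -13/35 + 1326 = 46397/35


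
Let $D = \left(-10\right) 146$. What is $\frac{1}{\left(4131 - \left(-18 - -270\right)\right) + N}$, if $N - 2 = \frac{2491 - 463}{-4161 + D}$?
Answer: $\frac{5621}{21813073} \approx 0.00025769$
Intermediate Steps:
$D = -1460$
$N = \frac{9214}{5621}$ ($N = 2 + \frac{2491 - 463}{-4161 - 1460} = 2 + \frac{2028}{-5621} = 2 + 2028 \left(- \frac{1}{5621}\right) = 2 - \frac{2028}{5621} = \frac{9214}{5621} \approx 1.6392$)
$\frac{1}{\left(4131 - \left(-18 - -270\right)\right) + N} = \frac{1}{\left(4131 - \left(-18 - -270\right)\right) + \frac{9214}{5621}} = \frac{1}{\left(4131 - \left(-18 + 270\right)\right) + \frac{9214}{5621}} = \frac{1}{\left(4131 - 252\right) + \frac{9214}{5621}} = \frac{1}{3879 + \frac{9214}{5621}} = \frac{1}{\frac{21813073}{5621}} = \frac{5621}{21813073}$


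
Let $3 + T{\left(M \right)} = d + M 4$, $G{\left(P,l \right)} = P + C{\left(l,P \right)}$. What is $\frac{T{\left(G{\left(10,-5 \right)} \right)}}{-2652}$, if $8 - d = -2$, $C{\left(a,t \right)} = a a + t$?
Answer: $- \frac{11}{156} \approx -0.070513$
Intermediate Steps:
$C{\left(a,t \right)} = t + a^{2}$ ($C{\left(a,t \right)} = a^{2} + t = t + a^{2}$)
$d = 10$ ($d = 8 - -2 = 8 + 2 = 10$)
$G{\left(P,l \right)} = l^{2} + 2 P$ ($G{\left(P,l \right)} = P + \left(P + l^{2}\right) = l^{2} + 2 P$)
$T{\left(M \right)} = 7 + 4 M$ ($T{\left(M \right)} = -3 + \left(10 + M 4\right) = -3 + \left(10 + 4 M\right) = 7 + 4 M$)
$\frac{T{\left(G{\left(10,-5 \right)} \right)}}{-2652} = \frac{7 + 4 \left(\left(-5\right)^{2} + 2 \cdot 10\right)}{-2652} = \left(7 + 4 \left(25 + 20\right)\right) \left(- \frac{1}{2652}\right) = \left(7 + 4 \cdot 45\right) \left(- \frac{1}{2652}\right) = \left(7 + 180\right) \left(- \frac{1}{2652}\right) = 187 \left(- \frac{1}{2652}\right) = - \frac{11}{156}$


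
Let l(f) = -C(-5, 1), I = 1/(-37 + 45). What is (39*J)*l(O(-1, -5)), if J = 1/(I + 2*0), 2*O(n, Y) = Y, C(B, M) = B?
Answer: 1560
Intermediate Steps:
I = ⅛ (I = 1/8 = ⅛ ≈ 0.12500)
O(n, Y) = Y/2
J = 8 (J = 1/(⅛ + 2*0) = 1/(⅛ + 0) = 1/(⅛) = 8)
l(f) = 5 (l(f) = -1*(-5) = 5)
(39*J)*l(O(-1, -5)) = (39*8)*5 = 312*5 = 1560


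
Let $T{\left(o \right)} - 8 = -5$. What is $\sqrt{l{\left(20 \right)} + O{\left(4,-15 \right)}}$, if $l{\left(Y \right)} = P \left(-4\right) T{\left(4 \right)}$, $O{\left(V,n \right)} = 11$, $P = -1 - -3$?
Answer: $i \sqrt{13} \approx 3.6056 i$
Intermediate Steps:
$T{\left(o \right)} = 3$ ($T{\left(o \right)} = 8 - 5 = 3$)
$P = 2$ ($P = -1 + 3 = 2$)
$l{\left(Y \right)} = -24$ ($l{\left(Y \right)} = 2 \left(-4\right) 3 = \left(-8\right) 3 = -24$)
$\sqrt{l{\left(20 \right)} + O{\left(4,-15 \right)}} = \sqrt{-24 + 11} = \sqrt{-13} = i \sqrt{13}$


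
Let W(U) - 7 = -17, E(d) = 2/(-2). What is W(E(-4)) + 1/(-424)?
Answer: -4241/424 ≈ -10.002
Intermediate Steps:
E(d) = -1 (E(d) = 2*(-½) = -1)
W(U) = -10 (W(U) = 7 - 17 = -10)
W(E(-4)) + 1/(-424) = -10 + 1/(-424) = -10 - 1/424 = -4241/424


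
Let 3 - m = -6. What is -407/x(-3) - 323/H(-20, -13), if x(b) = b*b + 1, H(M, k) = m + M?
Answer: -1247/110 ≈ -11.336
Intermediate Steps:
m = 9 (m = 3 - 1*(-6) = 3 + 6 = 9)
H(M, k) = 9 + M
x(b) = 1 + b² (x(b) = b² + 1 = 1 + b²)
-407/x(-3) - 323/H(-20, -13) = -407/(1 + (-3)²) - 323/(9 - 20) = -407/(1 + 9) - 323/(-11) = -407/10 - 323*(-1/11) = -407*⅒ + 323/11 = -407/10 + 323/11 = -1247/110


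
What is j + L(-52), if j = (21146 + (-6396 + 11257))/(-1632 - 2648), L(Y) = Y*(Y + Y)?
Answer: 23120233/4280 ≈ 5401.9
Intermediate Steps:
L(Y) = 2*Y² (L(Y) = Y*(2*Y) = 2*Y²)
j = -26007/4280 (j = (21146 + 4861)/(-4280) = 26007*(-1/4280) = -26007/4280 ≈ -6.0764)
j + L(-52) = -26007/4280 + 2*(-52)² = -26007/4280 + 2*2704 = -26007/4280 + 5408 = 23120233/4280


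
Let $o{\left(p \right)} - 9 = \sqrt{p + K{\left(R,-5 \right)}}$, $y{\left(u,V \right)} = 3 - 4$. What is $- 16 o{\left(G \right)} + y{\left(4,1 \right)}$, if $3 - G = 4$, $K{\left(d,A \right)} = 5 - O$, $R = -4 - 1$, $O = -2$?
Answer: $-145 - 16 \sqrt{6} \approx -184.19$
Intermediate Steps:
$R = -5$ ($R = -4 - 1 = -5$)
$K{\left(d,A \right)} = 7$ ($K{\left(d,A \right)} = 5 - -2 = 5 + 2 = 7$)
$G = -1$ ($G = 3 - 4 = -1$)
$y{\left(u,V \right)} = -1$
$o{\left(p \right)} = 9 + \sqrt{7 + p}$ ($o{\left(p \right)} = 9 + \sqrt{p + 7} = 9 + \sqrt{7 + p}$)
$- 16 o{\left(G \right)} + y{\left(4,1 \right)} = - 16 \left(9 + \sqrt{7 - 1}\right) - 1 = - 16 \left(9 + \sqrt{6}\right) - 1 = \left(-144 - 16 \sqrt{6}\right) - 1 = -145 - 16 \sqrt{6}$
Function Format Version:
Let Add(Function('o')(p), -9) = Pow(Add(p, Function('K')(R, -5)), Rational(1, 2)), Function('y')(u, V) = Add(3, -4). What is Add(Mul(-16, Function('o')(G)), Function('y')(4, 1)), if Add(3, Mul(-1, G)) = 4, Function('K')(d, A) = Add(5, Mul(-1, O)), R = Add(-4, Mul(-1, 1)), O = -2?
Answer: Add(-145, Mul(-16, Pow(6, Rational(1, 2)))) ≈ -184.19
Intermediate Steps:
R = -5 (R = Add(-4, -1) = -5)
Function('K')(d, A) = 7 (Function('K')(d, A) = Add(5, Mul(-1, -2)) = Add(5, 2) = 7)
G = -1 (G = Add(3, Mul(-1, 4)) = Add(3, -4) = -1)
Function('y')(u, V) = -1
Function('o')(p) = Add(9, Pow(Add(7, p), Rational(1, 2))) (Function('o')(p) = Add(9, Pow(Add(p, 7), Rational(1, 2))) = Add(9, Pow(Add(7, p), Rational(1, 2))))
Add(Mul(-16, Function('o')(G)), Function('y')(4, 1)) = Add(Mul(-16, Add(9, Pow(Add(7, -1), Rational(1, 2)))), -1) = Add(Mul(-16, Add(9, Pow(6, Rational(1, 2)))), -1) = Add(Add(-144, Mul(-16, Pow(6, Rational(1, 2)))), -1) = Add(-145, Mul(-16, Pow(6, Rational(1, 2))))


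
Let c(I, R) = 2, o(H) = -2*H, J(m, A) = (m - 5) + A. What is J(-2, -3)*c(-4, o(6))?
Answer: -20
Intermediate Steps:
J(m, A) = -5 + A + m (J(m, A) = (-5 + m) + A = -5 + A + m)
J(-2, -3)*c(-4, o(6)) = (-5 - 3 - 2)*2 = -10*2 = -20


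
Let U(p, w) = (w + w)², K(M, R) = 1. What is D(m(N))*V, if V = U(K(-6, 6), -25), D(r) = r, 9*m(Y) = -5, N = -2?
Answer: -12500/9 ≈ -1388.9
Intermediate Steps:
m(Y) = -5/9 (m(Y) = (⅑)*(-5) = -5/9)
U(p, w) = 4*w² (U(p, w) = (2*w)² = 4*w²)
V = 2500 (V = 4*(-25)² = 4*625 = 2500)
D(m(N))*V = -5/9*2500 = -12500/9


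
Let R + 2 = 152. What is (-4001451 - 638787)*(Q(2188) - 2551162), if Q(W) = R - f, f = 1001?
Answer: 11841947699094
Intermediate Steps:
R = 150 (R = -2 + 152 = 150)
Q(W) = -851 (Q(W) = 150 - 1*1001 = 150 - 1001 = -851)
(-4001451 - 638787)*(Q(2188) - 2551162) = (-4001451 - 638787)*(-851 - 2551162) = -4640238*(-2552013) = 11841947699094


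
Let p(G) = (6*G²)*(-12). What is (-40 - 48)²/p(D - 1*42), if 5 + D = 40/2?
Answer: -968/6561 ≈ -0.14754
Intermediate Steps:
D = 15 (D = -5 + 40/2 = -5 + 40*(½) = -5 + 20 = 15)
p(G) = -72*G²
(-40 - 48)²/p(D - 1*42) = (-40 - 48)²/((-72*(15 - 1*42)²)) = (-88)²/((-72*(15 - 42)²)) = 7744/((-72*(-27)²)) = 7744/((-72*729)) = 7744/(-52488) = 7744*(-1/52488) = -968/6561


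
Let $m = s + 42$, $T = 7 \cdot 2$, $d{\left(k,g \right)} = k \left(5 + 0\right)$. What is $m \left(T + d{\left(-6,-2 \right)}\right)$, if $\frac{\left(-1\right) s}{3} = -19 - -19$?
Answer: $-672$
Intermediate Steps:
$s = 0$ ($s = - 3 \left(-19 - -19\right) = - 3 \left(-19 + 19\right) = \left(-3\right) 0 = 0$)
$d{\left(k,g \right)} = 5 k$ ($d{\left(k,g \right)} = k 5 = 5 k$)
$T = 14$
$m = 42$ ($m = 0 + 42 = 42$)
$m \left(T + d{\left(-6,-2 \right)}\right) = 42 \left(14 + 5 \left(-6\right)\right) = 42 \left(14 - 30\right) = 42 \left(-16\right) = -672$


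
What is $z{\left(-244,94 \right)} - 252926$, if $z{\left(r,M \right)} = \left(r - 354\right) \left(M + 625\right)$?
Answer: $-682888$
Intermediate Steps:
$z{\left(r,M \right)} = \left(-354 + r\right) \left(625 + M\right)$
$z{\left(-244,94 \right)} - 252926 = \left(-221250 - 33276 + 625 \left(-244\right) + 94 \left(-244\right)\right) - 252926 = \left(-221250 - 33276 - 152500 - 22936\right) - 252926 = -429962 - 252926 = -682888$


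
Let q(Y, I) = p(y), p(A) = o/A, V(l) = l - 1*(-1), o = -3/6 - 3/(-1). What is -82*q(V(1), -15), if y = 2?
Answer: -205/2 ≈ -102.50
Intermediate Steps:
o = 5/2 (o = -3*⅙ - 3*(-1) = -½ + 3 = 5/2 ≈ 2.5000)
V(l) = 1 + l (V(l) = l + 1 = 1 + l)
p(A) = 5/(2*A)
q(Y, I) = 5/4 (q(Y, I) = (5/2)/2 = (5/2)*(½) = 5/4)
-82*q(V(1), -15) = -82*5/4 = -205/2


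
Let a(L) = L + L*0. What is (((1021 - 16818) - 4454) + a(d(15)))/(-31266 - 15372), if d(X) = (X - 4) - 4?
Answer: 3374/7773 ≈ 0.43407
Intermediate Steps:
d(X) = -8 + X (d(X) = (-4 + X) - 4 = -8 + X)
a(L) = L (a(L) = L + 0 = L)
(((1021 - 16818) - 4454) + a(d(15)))/(-31266 - 15372) = (((1021 - 16818) - 4454) + (-8 + 15))/(-31266 - 15372) = ((-15797 - 4454) + 7)/(-46638) = (-20251 + 7)*(-1/46638) = -20244*(-1/46638) = 3374/7773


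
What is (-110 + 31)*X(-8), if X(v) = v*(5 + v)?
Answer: -1896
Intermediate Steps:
(-110 + 31)*X(-8) = (-110 + 31)*(-8*(5 - 8)) = -(-632)*(-3) = -79*24 = -1896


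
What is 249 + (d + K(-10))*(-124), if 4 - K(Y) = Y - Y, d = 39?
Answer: -5083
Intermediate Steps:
K(Y) = 4 (K(Y) = 4 - (Y - Y) = 4 - 1*0 = 4 + 0 = 4)
249 + (d + K(-10))*(-124) = 249 + (39 + 4)*(-124) = 249 + 43*(-124) = 249 - 5332 = -5083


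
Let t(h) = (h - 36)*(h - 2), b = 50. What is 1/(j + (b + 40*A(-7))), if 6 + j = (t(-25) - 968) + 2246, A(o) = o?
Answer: 1/2689 ≈ 0.00037189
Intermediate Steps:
t(h) = (-36 + h)*(-2 + h)
j = 2919 (j = -6 + (((72 + (-25)² - 38*(-25)) - 968) + 2246) = -6 + (((72 + 625 + 950) - 968) + 2246) = -6 + ((1647 - 968) + 2246) = -6 + (679 + 2246) = -6 + 2925 = 2919)
1/(j + (b + 40*A(-7))) = 1/(2919 + (50 + 40*(-7))) = 1/(2919 + (50 - 280)) = 1/(2919 - 230) = 1/2689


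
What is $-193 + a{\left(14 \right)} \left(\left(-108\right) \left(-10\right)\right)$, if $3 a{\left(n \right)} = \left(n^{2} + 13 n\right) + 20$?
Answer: $143087$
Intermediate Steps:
$a{\left(n \right)} = \frac{20}{3} + \frac{n^{2}}{3} + \frac{13 n}{3}$ ($a{\left(n \right)} = \frac{\left(n^{2} + 13 n\right) + 20}{3} = \frac{20 + n^{2} + 13 n}{3} = \frac{20}{3} + \frac{n^{2}}{3} + \frac{13 n}{3}$)
$-193 + a{\left(14 \right)} \left(\left(-108\right) \left(-10\right)\right) = -193 + \left(\frac{20}{3} + \frac{14^{2}}{3} + \frac{13}{3} \cdot 14\right) \left(\left(-108\right) \left(-10\right)\right) = -193 + \left(\frac{20}{3} + \frac{1}{3} \cdot 196 + \frac{182}{3}\right) 1080 = -193 + \left(\frac{20}{3} + \frac{196}{3} + \frac{182}{3}\right) 1080 = -193 + \frac{398}{3} \cdot 1080 = -193 + 143280 = 143087$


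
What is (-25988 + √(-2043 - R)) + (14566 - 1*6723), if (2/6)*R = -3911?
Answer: -18145 + √9690 ≈ -18047.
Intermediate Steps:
R = -11733 (R = 3*(-3911) = -11733)
(-25988 + √(-2043 - R)) + (14566 - 1*6723) = (-25988 + √(-2043 - 1*(-11733))) + (14566 - 1*6723) = (-25988 + √(-2043 + 11733)) + (14566 - 6723) = (-25988 + √9690) + 7843 = -18145 + √9690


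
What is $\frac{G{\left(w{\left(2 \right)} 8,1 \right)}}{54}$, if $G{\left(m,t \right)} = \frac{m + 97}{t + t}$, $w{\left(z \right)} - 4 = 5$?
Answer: $\frac{169}{108} \approx 1.5648$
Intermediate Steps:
$w{\left(z \right)} = 9$ ($w{\left(z \right)} = 4 + 5 = 9$)
$G{\left(m,t \right)} = \frac{97 + m}{2 t}$
$\frac{G{\left(w{\left(2 \right)} 8,1 \right)}}{54} = \frac{\frac{1}{2} \cdot 1^{-1} \left(97 + 9 \cdot 8\right)}{54} = \frac{1}{2} \cdot 1 \left(97 + 72\right) \frac{1}{54} = \frac{1}{2} \cdot 1 \cdot 169 \cdot \frac{1}{54} = \frac{169}{2} \cdot \frac{1}{54} = \frac{169}{108}$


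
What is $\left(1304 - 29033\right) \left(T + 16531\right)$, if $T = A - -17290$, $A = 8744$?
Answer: $-1180284885$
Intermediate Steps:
$T = 26034$ ($T = 8744 - -17290 = 8744 + 17290 = 26034$)
$\left(1304 - 29033\right) \left(T + 16531\right) = \left(1304 - 29033\right) \left(26034 + 16531\right) = \left(-27729\right) 42565 = -1180284885$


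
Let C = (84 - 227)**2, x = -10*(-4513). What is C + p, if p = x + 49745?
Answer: 115324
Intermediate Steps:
x = 45130
C = 20449 (C = (-143)**2 = 20449)
p = 94875 (p = 45130 + 49745 = 94875)
C + p = 20449 + 94875 = 115324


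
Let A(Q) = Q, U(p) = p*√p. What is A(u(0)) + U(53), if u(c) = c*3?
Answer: 53*√53 ≈ 385.85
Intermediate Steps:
u(c) = 3*c
U(p) = p^(3/2)
A(u(0)) + U(53) = 3*0 + 53^(3/2) = 0 + 53*√53 = 53*√53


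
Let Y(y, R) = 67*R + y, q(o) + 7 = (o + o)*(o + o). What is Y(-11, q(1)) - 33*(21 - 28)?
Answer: 19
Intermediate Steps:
q(o) = -7 + 4*o² (q(o) = -7 + (o + o)*(o + o) = -7 + (2*o)*(2*o) = -7 + 4*o²)
Y(y, R) = y + 67*R
Y(-11, q(1)) - 33*(21 - 28) = (-11 + 67*(-7 + 4*1²)) - 33*(21 - 28) = (-11 + 67*(-7 + 4*1)) - 33*(-7) = (-11 + 67*(-7 + 4)) - 1*(-231) = (-11 + 67*(-3)) + 231 = (-11 - 201) + 231 = -212 + 231 = 19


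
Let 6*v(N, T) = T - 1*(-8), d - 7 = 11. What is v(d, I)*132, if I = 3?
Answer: 242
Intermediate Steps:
d = 18 (d = 7 + 11 = 18)
v(N, T) = 4/3 + T/6 (v(N, T) = (T - 1*(-8))/6 = (T + 8)/6 = (8 + T)/6 = 4/3 + T/6)
v(d, I)*132 = (4/3 + (⅙)*3)*132 = (4/3 + ½)*132 = (11/6)*132 = 242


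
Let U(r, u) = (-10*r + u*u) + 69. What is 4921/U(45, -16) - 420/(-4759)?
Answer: -23366539/594875 ≈ -39.280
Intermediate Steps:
U(r, u) = 69 + u² - 10*r (U(r, u) = (-10*r + u²) + 69 = (u² - 10*r) + 69 = 69 + u² - 10*r)
4921/U(45, -16) - 420/(-4759) = 4921/(69 + (-16)² - 10*45) - 420/(-4759) = 4921/(69 + 256 - 450) - 420*(-1/4759) = 4921/(-125) + 420/4759 = 4921*(-1/125) + 420/4759 = -4921/125 + 420/4759 = -23366539/594875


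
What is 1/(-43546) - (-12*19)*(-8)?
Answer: -79427905/43546 ≈ -1824.0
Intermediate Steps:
1/(-43546) - (-12*19)*(-8) = -1/43546 - (-228)*(-8) = -1/43546 - 1*1824 = -1/43546 - 1824 = -79427905/43546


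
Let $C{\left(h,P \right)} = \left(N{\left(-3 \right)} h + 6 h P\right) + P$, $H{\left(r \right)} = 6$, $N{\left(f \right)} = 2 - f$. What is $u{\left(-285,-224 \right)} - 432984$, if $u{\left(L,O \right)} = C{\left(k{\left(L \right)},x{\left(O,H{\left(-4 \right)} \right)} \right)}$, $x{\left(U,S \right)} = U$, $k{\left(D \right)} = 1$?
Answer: $-434547$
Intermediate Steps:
$C{\left(h,P \right)} = P + 5 h + 6 P h$ ($C{\left(h,P \right)} = \left(\left(2 - -3\right) h + 6 h P\right) + P = \left(\left(2 + 3\right) h + 6 P h\right) + P = \left(5 h + 6 P h\right) + P = P + 5 h + 6 P h$)
$u{\left(L,O \right)} = 5 + 7 O$ ($u{\left(L,O \right)} = O + 5 \cdot 1 + 6 O 1 = O + 5 + 6 O = 5 + 7 O$)
$u{\left(-285,-224 \right)} - 432984 = \left(5 + 7 \left(-224\right)\right) - 432984 = \left(5 - 1568\right) - 432984 = -1563 - 432984 = -434547$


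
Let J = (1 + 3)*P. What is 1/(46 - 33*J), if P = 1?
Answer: -1/86 ≈ -0.011628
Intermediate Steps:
J = 4 (J = (1 + 3)*1 = 4*1 = 4)
1/(46 - 33*J) = 1/(46 - 33*4) = 1/(46 - 132) = 1/(-86) = -1/86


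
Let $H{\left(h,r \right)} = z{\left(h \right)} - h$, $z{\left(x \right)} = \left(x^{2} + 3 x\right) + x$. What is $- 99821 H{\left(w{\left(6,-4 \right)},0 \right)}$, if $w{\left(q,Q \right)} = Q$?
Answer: $-399284$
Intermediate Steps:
$z{\left(x \right)} = x^{2} + 4 x$
$H{\left(h,r \right)} = - h + h \left(4 + h\right)$ ($H{\left(h,r \right)} = h \left(4 + h\right) - h = - h + h \left(4 + h\right)$)
$- 99821 H{\left(w{\left(6,-4 \right)},0 \right)} = - 99821 \left(- 4 \left(3 - 4\right)\right) = - 99821 \left(\left(-4\right) \left(-1\right)\right) = \left(-99821\right) 4 = -399284$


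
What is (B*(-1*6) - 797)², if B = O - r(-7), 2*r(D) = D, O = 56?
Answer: 1331716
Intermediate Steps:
r(D) = D/2
B = 119/2 (B = 56 - (-7)/2 = 56 - 1*(-7/2) = 56 + 7/2 = 119/2 ≈ 59.500)
(B*(-1*6) - 797)² = (119*(-1*6)/2 - 797)² = ((119/2)*(-6) - 797)² = (-357 - 797)² = (-1154)² = 1331716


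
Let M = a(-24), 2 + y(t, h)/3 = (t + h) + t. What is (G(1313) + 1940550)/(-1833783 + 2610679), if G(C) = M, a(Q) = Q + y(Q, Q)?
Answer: 121269/48556 ≈ 2.4975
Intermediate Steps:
y(t, h) = -6 + 3*h + 6*t (y(t, h) = -6 + 3*((t + h) + t) = -6 + 3*((h + t) + t) = -6 + 3*(h + 2*t) = -6 + (3*h + 6*t) = -6 + 3*h + 6*t)
a(Q) = -6 + 10*Q (a(Q) = Q + (-6 + 3*Q + 6*Q) = Q + (-6 + 9*Q) = -6 + 10*Q)
M = -246 (M = -6 + 10*(-24) = -6 - 240 = -246)
G(C) = -246
(G(1313) + 1940550)/(-1833783 + 2610679) = (-246 + 1940550)/(-1833783 + 2610679) = 1940304/776896 = 1940304*(1/776896) = 121269/48556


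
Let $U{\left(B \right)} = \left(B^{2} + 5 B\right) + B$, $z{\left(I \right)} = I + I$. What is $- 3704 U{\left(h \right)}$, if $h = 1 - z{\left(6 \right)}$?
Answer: $-203720$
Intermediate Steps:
$z{\left(I \right)} = 2 I$
$h = -11$ ($h = 1 - 2 \cdot 6 = 1 - 12 = -11$)
$U{\left(B \right)} = B^{2} + 6 B$
$- 3704 U{\left(h \right)} = - 3704 \left(- 11 \left(6 - 11\right)\right) = - 3704 \left(\left(-11\right) \left(-5\right)\right) = \left(-3704\right) 55 = -203720$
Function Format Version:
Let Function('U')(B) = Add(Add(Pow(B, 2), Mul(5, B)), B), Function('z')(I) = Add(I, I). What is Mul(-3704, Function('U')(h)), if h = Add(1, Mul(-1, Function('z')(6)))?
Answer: -203720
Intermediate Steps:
Function('z')(I) = Mul(2, I)
h = -11 (h = Add(1, Mul(-1, Mul(2, 6))) = Add(1, Mul(-1, 12)) = Add(1, -12) = -11)
Function('U')(B) = Add(Pow(B, 2), Mul(6, B))
Mul(-3704, Function('U')(h)) = Mul(-3704, Mul(-11, Add(6, -11))) = Mul(-3704, Mul(-11, -5)) = Mul(-3704, 55) = -203720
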